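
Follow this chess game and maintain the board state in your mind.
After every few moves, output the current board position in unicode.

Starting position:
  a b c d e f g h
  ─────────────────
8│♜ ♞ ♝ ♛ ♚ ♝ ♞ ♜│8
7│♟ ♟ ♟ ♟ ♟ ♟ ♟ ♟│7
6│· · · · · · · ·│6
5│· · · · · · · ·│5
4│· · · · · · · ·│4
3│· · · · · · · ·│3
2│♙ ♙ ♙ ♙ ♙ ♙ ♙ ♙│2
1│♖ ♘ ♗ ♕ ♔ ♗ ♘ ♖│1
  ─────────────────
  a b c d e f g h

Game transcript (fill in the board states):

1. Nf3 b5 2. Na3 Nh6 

  a b c d e f g h
  ─────────────────
8│♜ ♞ ♝ ♛ ♚ ♝ · ♜│8
7│♟ · ♟ ♟ ♟ ♟ ♟ ♟│7
6│· · · · · · · ♞│6
5│· ♟ · · · · · ·│5
4│· · · · · · · ·│4
3│♘ · · · · ♘ · ·│3
2│♙ ♙ ♙ ♙ ♙ ♙ ♙ ♙│2
1│♖ · ♗ ♕ ♔ ♗ · ♖│1
  ─────────────────
  a b c d e f g h

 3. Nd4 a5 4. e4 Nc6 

  a b c d e f g h
  ─────────────────
8│♜ · ♝ ♛ ♚ ♝ · ♜│8
7│· · ♟ ♟ ♟ ♟ ♟ ♟│7
6│· · ♞ · · · · ♞│6
5│♟ ♟ · · · · · ·│5
4│· · · ♘ ♙ · · ·│4
3│♘ · · · · · · ·│3
2│♙ ♙ ♙ ♙ · ♙ ♙ ♙│2
1│♖ · ♗ ♕ ♔ ♗ · ♖│1
  ─────────────────
  a b c d e f g h

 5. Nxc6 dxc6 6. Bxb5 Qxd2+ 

  a b c d e f g h
  ─────────────────
8│♜ · ♝ · ♚ ♝ · ♜│8
7│· · ♟ · ♟ ♟ ♟ ♟│7
6│· · ♟ · · · · ♞│6
5│♟ ♗ · · · · · ·│5
4│· · · · ♙ · · ·│4
3│♘ · · · · · · ·│3
2│♙ ♙ ♙ ♛ · ♙ ♙ ♙│2
1│♖ · ♗ ♕ ♔ · · ♖│1
  ─────────────────
  a b c d e f g h

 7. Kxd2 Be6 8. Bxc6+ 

  a b c d e f g h
  ─────────────────
8│♜ · · · ♚ ♝ · ♜│8
7│· · ♟ · ♟ ♟ ♟ ♟│7
6│· · ♗ · ♝ · · ♞│6
5│♟ · · · · · · ·│5
4│· · · · ♙ · · ·│4
3│♘ · · · · · · ·│3
2│♙ ♙ ♙ ♔ · ♙ ♙ ♙│2
1│♖ · ♗ ♕ · · · ♖│1
  ─────────────────
  a b c d e f g h


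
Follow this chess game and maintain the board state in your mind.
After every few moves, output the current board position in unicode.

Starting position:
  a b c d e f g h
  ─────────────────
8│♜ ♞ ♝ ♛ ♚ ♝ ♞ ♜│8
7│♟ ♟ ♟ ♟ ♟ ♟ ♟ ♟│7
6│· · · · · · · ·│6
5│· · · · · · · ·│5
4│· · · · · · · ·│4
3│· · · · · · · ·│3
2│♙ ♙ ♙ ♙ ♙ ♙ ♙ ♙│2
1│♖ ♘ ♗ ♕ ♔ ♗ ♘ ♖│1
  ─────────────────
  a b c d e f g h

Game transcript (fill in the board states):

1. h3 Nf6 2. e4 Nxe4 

  a b c d e f g h
  ─────────────────
8│♜ ♞ ♝ ♛ ♚ ♝ · ♜│8
7│♟ ♟ ♟ ♟ ♟ ♟ ♟ ♟│7
6│· · · · · · · ·│6
5│· · · · · · · ·│5
4│· · · · ♞ · · ·│4
3│· · · · · · · ♙│3
2│♙ ♙ ♙ ♙ · ♙ ♙ ·│2
1│♖ ♘ ♗ ♕ ♔ ♗ ♘ ♖│1
  ─────────────────
  a b c d e f g h

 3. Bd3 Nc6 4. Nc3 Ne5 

  a b c d e f g h
  ─────────────────
8│♜ · ♝ ♛ ♚ ♝ · ♜│8
7│♟ ♟ ♟ ♟ ♟ ♟ ♟ ♟│7
6│· · · · · · · ·│6
5│· · · · ♞ · · ·│5
4│· · · · ♞ · · ·│4
3│· · ♘ ♗ · · · ♙│3
2│♙ ♙ ♙ ♙ · ♙ ♙ ·│2
1│♖ · ♗ ♕ ♔ · ♘ ♖│1
  ─────────────────
  a b c d e f g h

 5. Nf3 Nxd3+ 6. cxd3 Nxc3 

  a b c d e f g h
  ─────────────────
8│♜ · ♝ ♛ ♚ ♝ · ♜│8
7│♟ ♟ ♟ ♟ ♟ ♟ ♟ ♟│7
6│· · · · · · · ·│6
5│· · · · · · · ·│5
4│· · · · · · · ·│4
3│· · ♞ ♙ · ♘ · ♙│3
2│♙ ♙ · ♙ · ♙ ♙ ·│2
1│♖ · ♗ ♕ ♔ · · ♖│1
  ─────────────────
  a b c d e f g h

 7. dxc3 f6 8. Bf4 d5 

  a b c d e f g h
  ─────────────────
8│♜ · ♝ ♛ ♚ ♝ · ♜│8
7│♟ ♟ ♟ · ♟ · ♟ ♟│7
6│· · · · · ♟ · ·│6
5│· · · ♟ · · · ·│5
4│· · · · · ♗ · ·│4
3│· · ♙ ♙ · ♘ · ♙│3
2│♙ ♙ · · · ♙ ♙ ·│2
1│♖ · · ♕ ♔ · · ♖│1
  ─────────────────
  a b c d e f g h

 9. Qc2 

  a b c d e f g h
  ─────────────────
8│♜ · ♝ ♛ ♚ ♝ · ♜│8
7│♟ ♟ ♟ · ♟ · ♟ ♟│7
6│· · · · · ♟ · ·│6
5│· · · ♟ · · · ·│5
4│· · · · · ♗ · ·│4
3│· · ♙ ♙ · ♘ · ♙│3
2│♙ ♙ ♕ · · ♙ ♙ ·│2
1│♖ · · · ♔ · · ♖│1
  ─────────────────
  a b c d e f g h


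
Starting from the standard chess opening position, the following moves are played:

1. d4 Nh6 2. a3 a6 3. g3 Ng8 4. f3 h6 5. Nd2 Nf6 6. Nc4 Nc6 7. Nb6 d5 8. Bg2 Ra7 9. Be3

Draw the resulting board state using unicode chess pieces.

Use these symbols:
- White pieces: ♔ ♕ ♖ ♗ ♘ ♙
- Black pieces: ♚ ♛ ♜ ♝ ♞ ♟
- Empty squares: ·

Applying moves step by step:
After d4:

♜ ♞ ♝ ♛ ♚ ♝ ♞ ♜
♟ ♟ ♟ ♟ ♟ ♟ ♟ ♟
· · · · · · · ·
· · · · · · · ·
· · · ♙ · · · ·
· · · · · · · ·
♙ ♙ ♙ · ♙ ♙ ♙ ♙
♖ ♘ ♗ ♕ ♔ ♗ ♘ ♖


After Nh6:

♜ ♞ ♝ ♛ ♚ ♝ · ♜
♟ ♟ ♟ ♟ ♟ ♟ ♟ ♟
· · · · · · · ♞
· · · · · · · ·
· · · ♙ · · · ·
· · · · · · · ·
♙ ♙ ♙ · ♙ ♙ ♙ ♙
♖ ♘ ♗ ♕ ♔ ♗ ♘ ♖


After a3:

♜ ♞ ♝ ♛ ♚ ♝ · ♜
♟ ♟ ♟ ♟ ♟ ♟ ♟ ♟
· · · · · · · ♞
· · · · · · · ·
· · · ♙ · · · ·
♙ · · · · · · ·
· ♙ ♙ · ♙ ♙ ♙ ♙
♖ ♘ ♗ ♕ ♔ ♗ ♘ ♖


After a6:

♜ ♞ ♝ ♛ ♚ ♝ · ♜
· ♟ ♟ ♟ ♟ ♟ ♟ ♟
♟ · · · · · · ♞
· · · · · · · ·
· · · ♙ · · · ·
♙ · · · · · · ·
· ♙ ♙ · ♙ ♙ ♙ ♙
♖ ♘ ♗ ♕ ♔ ♗ ♘ ♖


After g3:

♜ ♞ ♝ ♛ ♚ ♝ · ♜
· ♟ ♟ ♟ ♟ ♟ ♟ ♟
♟ · · · · · · ♞
· · · · · · · ·
· · · ♙ · · · ·
♙ · · · · · ♙ ·
· ♙ ♙ · ♙ ♙ · ♙
♖ ♘ ♗ ♕ ♔ ♗ ♘ ♖


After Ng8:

♜ ♞ ♝ ♛ ♚ ♝ ♞ ♜
· ♟ ♟ ♟ ♟ ♟ ♟ ♟
♟ · · · · · · ·
· · · · · · · ·
· · · ♙ · · · ·
♙ · · · · · ♙ ·
· ♙ ♙ · ♙ ♙ · ♙
♖ ♘ ♗ ♕ ♔ ♗ ♘ ♖


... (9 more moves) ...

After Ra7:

· · ♝ ♛ ♚ ♝ · ♜
♜ ♟ ♟ · ♟ ♟ ♟ ·
♟ ♘ ♞ · · ♞ · ♟
· · · ♟ · · · ·
· · · ♙ · · · ·
♙ · · · · ♙ ♙ ·
· ♙ ♙ · ♙ · ♗ ♙
♖ · ♗ ♕ ♔ · ♘ ♖


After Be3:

· · ♝ ♛ ♚ ♝ · ♜
♜ ♟ ♟ · ♟ ♟ ♟ ·
♟ ♘ ♞ · · ♞ · ♟
· · · ♟ · · · ·
· · · ♙ · · · ·
♙ · · · ♗ ♙ ♙ ·
· ♙ ♙ · ♙ · ♗ ♙
♖ · · ♕ ♔ · ♘ ♖



  a b c d e f g h
  ─────────────────
8│· · ♝ ♛ ♚ ♝ · ♜│8
7│♜ ♟ ♟ · ♟ ♟ ♟ ·│7
6│♟ ♘ ♞ · · ♞ · ♟│6
5│· · · ♟ · · · ·│5
4│· · · ♙ · · · ·│4
3│♙ · · · ♗ ♙ ♙ ·│3
2│· ♙ ♙ · ♙ · ♗ ♙│2
1│♖ · · ♕ ♔ · ♘ ♖│1
  ─────────────────
  a b c d e f g h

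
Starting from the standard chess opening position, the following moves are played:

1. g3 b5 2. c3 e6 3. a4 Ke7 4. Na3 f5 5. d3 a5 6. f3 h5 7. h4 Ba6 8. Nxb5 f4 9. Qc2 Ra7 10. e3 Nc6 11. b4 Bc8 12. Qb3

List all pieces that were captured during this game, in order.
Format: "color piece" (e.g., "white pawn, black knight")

Tracking captures:
  Nxb5: captured black pawn

black pawn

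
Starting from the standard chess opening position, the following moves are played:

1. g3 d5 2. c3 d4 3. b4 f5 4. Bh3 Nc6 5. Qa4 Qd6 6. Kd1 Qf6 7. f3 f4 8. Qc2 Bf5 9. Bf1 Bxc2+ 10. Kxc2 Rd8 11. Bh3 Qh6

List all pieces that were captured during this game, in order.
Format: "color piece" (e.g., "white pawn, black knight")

Tracking captures:
  Bxc2+: captured white queen
  Kxc2: captured black bishop

white queen, black bishop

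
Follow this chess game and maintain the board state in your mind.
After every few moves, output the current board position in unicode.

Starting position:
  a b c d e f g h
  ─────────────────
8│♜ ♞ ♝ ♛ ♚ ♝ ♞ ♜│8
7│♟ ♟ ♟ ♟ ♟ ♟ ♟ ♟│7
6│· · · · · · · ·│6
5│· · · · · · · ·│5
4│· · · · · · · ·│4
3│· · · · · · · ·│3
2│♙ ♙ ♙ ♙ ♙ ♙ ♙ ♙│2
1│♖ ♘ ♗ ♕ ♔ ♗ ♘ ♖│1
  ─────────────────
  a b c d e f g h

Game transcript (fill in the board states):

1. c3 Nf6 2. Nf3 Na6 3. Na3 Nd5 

  a b c d e f g h
  ─────────────────
8│♜ · ♝ ♛ ♚ ♝ · ♜│8
7│♟ ♟ ♟ ♟ ♟ ♟ ♟ ♟│7
6│♞ · · · · · · ·│6
5│· · · ♞ · · · ·│5
4│· · · · · · · ·│4
3│♘ · ♙ · · ♘ · ·│3
2│♙ ♙ · ♙ ♙ ♙ ♙ ♙│2
1│♖ · ♗ ♕ ♔ ♗ · ♖│1
  ─────────────────
  a b c d e f g h

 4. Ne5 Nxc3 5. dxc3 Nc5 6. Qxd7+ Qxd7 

  a b c d e f g h
  ─────────────────
8│♜ · ♝ · ♚ ♝ · ♜│8
7│♟ ♟ ♟ ♛ ♟ ♟ ♟ ♟│7
6│· · · · · · · ·│6
5│· · ♞ · ♘ · · ·│5
4│· · · · · · · ·│4
3│♘ · ♙ · · · · ·│3
2│♙ ♙ · · ♙ ♙ ♙ ♙│2
1│♖ · ♗ · ♔ ♗ · ♖│1
  ─────────────────
  a b c d e f g h

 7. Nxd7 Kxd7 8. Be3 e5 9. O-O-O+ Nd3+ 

  a b c d e f g h
  ─────────────────
8│♜ · ♝ · · ♝ · ♜│8
7│♟ ♟ ♟ ♚ · ♟ ♟ ♟│7
6│· · · · · · · ·│6
5│· · · · ♟ · · ·│5
4│· · · · · · · ·│4
3│♘ · ♙ ♞ ♗ · · ·│3
2│♙ ♙ · · ♙ ♙ ♙ ♙│2
1│· · ♔ ♖ · ♗ · ♖│1
  ─────────────────
  a b c d e f g h

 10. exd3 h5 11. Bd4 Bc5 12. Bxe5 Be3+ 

  a b c d e f g h
  ─────────────────
8│♜ · ♝ · · · · ♜│8
7│♟ ♟ ♟ ♚ · ♟ ♟ ·│7
6│· · · · · · · ·│6
5│· · · · ♗ · · ♟│5
4│· · · · · · · ·│4
3│♘ · ♙ ♙ ♝ · · ·│3
2│♙ ♙ · · · ♙ ♙ ♙│2
1│· · ♔ ♖ · ♗ · ♖│1
  ─────────────────
  a b c d e f g h

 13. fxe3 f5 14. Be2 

  a b c d e f g h
  ─────────────────
8│♜ · ♝ · · · · ♜│8
7│♟ ♟ ♟ ♚ · · ♟ ·│7
6│· · · · · · · ·│6
5│· · · · ♗ ♟ · ♟│5
4│· · · · · · · ·│4
3│♘ · ♙ ♙ ♙ · · ·│3
2│♙ ♙ · · ♗ · ♙ ♙│2
1│· · ♔ ♖ · · · ♖│1
  ─────────────────
  a b c d e f g h


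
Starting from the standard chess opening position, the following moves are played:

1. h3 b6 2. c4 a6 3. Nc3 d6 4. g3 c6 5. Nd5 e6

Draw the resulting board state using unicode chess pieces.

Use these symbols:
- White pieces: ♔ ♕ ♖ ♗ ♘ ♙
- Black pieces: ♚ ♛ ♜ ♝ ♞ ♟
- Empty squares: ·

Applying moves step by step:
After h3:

♜ ♞ ♝ ♛ ♚ ♝ ♞ ♜
♟ ♟ ♟ ♟ ♟ ♟ ♟ ♟
· · · · · · · ·
· · · · · · · ·
· · · · · · · ·
· · · · · · · ♙
♙ ♙ ♙ ♙ ♙ ♙ ♙ ·
♖ ♘ ♗ ♕ ♔ ♗ ♘ ♖


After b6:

♜ ♞ ♝ ♛ ♚ ♝ ♞ ♜
♟ · ♟ ♟ ♟ ♟ ♟ ♟
· ♟ · · · · · ·
· · · · · · · ·
· · · · · · · ·
· · · · · · · ♙
♙ ♙ ♙ ♙ ♙ ♙ ♙ ·
♖ ♘ ♗ ♕ ♔ ♗ ♘ ♖


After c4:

♜ ♞ ♝ ♛ ♚ ♝ ♞ ♜
♟ · ♟ ♟ ♟ ♟ ♟ ♟
· ♟ · · · · · ·
· · · · · · · ·
· · ♙ · · · · ·
· · · · · · · ♙
♙ ♙ · ♙ ♙ ♙ ♙ ·
♖ ♘ ♗ ♕ ♔ ♗ ♘ ♖


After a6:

♜ ♞ ♝ ♛ ♚ ♝ ♞ ♜
· · ♟ ♟ ♟ ♟ ♟ ♟
♟ ♟ · · · · · ·
· · · · · · · ·
· · ♙ · · · · ·
· · · · · · · ♙
♙ ♙ · ♙ ♙ ♙ ♙ ·
♖ ♘ ♗ ♕ ♔ ♗ ♘ ♖


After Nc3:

♜ ♞ ♝ ♛ ♚ ♝ ♞ ♜
· · ♟ ♟ ♟ ♟ ♟ ♟
♟ ♟ · · · · · ·
· · · · · · · ·
· · ♙ · · · · ·
· · ♘ · · · · ♙
♙ ♙ · ♙ ♙ ♙ ♙ ·
♖ · ♗ ♕ ♔ ♗ ♘ ♖


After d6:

♜ ♞ ♝ ♛ ♚ ♝ ♞ ♜
· · ♟ · ♟ ♟ ♟ ♟
♟ ♟ · ♟ · · · ·
· · · · · · · ·
· · ♙ · · · · ·
· · ♘ · · · · ♙
♙ ♙ · ♙ ♙ ♙ ♙ ·
♖ · ♗ ♕ ♔ ♗ ♘ ♖


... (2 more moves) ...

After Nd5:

♜ ♞ ♝ ♛ ♚ ♝ ♞ ♜
· · · · ♟ ♟ ♟ ♟
♟ ♟ ♟ ♟ · · · ·
· · · ♘ · · · ·
· · ♙ · · · · ·
· · · · · · ♙ ♙
♙ ♙ · ♙ ♙ ♙ · ·
♖ · ♗ ♕ ♔ ♗ ♘ ♖


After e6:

♜ ♞ ♝ ♛ ♚ ♝ ♞ ♜
· · · · · ♟ ♟ ♟
♟ ♟ ♟ ♟ ♟ · · ·
· · · ♘ · · · ·
· · ♙ · · · · ·
· · · · · · ♙ ♙
♙ ♙ · ♙ ♙ ♙ · ·
♖ · ♗ ♕ ♔ ♗ ♘ ♖



  a b c d e f g h
  ─────────────────
8│♜ ♞ ♝ ♛ ♚ ♝ ♞ ♜│8
7│· · · · · ♟ ♟ ♟│7
6│♟ ♟ ♟ ♟ ♟ · · ·│6
5│· · · ♘ · · · ·│5
4│· · ♙ · · · · ·│4
3│· · · · · · ♙ ♙│3
2│♙ ♙ · ♙ ♙ ♙ · ·│2
1│♖ · ♗ ♕ ♔ ♗ ♘ ♖│1
  ─────────────────
  a b c d e f g h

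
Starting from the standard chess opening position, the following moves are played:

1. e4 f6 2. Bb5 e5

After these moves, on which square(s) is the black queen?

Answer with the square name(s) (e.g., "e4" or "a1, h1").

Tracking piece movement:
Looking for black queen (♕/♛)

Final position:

  a b c d e f g h
  ─────────────────
8│♜ ♞ ♝ ♛ ♚ ♝ ♞ ♜│8
7│♟ ♟ ♟ ♟ · · ♟ ♟│7
6│· · · · · ♟ · ·│6
5│· ♗ · · ♟ · · ·│5
4│· · · · ♙ · · ·│4
3│· · · · · · · ·│3
2│♙ ♙ ♙ ♙ · ♙ ♙ ♙│2
1│♖ ♘ ♗ ♕ ♔ · ♘ ♖│1
  ─────────────────
  a b c d e f g h


d8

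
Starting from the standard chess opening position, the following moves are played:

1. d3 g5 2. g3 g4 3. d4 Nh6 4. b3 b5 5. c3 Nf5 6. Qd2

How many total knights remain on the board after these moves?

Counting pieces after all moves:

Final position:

  a b c d e f g h
  ─────────────────
8│♜ ♞ ♝ ♛ ♚ ♝ · ♜│8
7│♟ · ♟ ♟ ♟ ♟ · ♟│7
6│· · · · · · · ·│6
5│· ♟ · · · ♞ · ·│5
4│· · · ♙ · · ♟ ·│4
3│· ♙ ♙ · · · ♙ ·│3
2│♙ · · ♕ ♙ ♙ · ♙│2
1│♖ ♘ ♗ · ♔ ♗ ♘ ♖│1
  ─────────────────
  a b c d e f g h


4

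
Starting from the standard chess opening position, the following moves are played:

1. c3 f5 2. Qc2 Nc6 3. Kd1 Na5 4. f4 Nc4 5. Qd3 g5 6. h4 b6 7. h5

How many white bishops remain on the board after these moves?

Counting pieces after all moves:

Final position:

  a b c d e f g h
  ─────────────────
8│♜ · ♝ ♛ ♚ ♝ ♞ ♜│8
7│♟ · ♟ ♟ ♟ · · ♟│7
6│· ♟ · · · · · ·│6
5│· · · · · ♟ ♟ ♙│5
4│· · ♞ · · ♙ · ·│4
3│· · ♙ ♕ · · · ·│3
2│♙ ♙ · ♙ ♙ · ♙ ·│2
1│♖ ♘ ♗ ♔ · ♗ ♘ ♖│1
  ─────────────────
  a b c d e f g h


2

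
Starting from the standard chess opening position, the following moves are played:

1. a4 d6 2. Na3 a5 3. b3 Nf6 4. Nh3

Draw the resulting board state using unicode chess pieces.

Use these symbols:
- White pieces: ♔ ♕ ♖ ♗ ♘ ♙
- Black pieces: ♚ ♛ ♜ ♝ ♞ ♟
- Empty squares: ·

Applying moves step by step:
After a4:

♜ ♞ ♝ ♛ ♚ ♝ ♞ ♜
♟ ♟ ♟ ♟ ♟ ♟ ♟ ♟
· · · · · · · ·
· · · · · · · ·
♙ · · · · · · ·
· · · · · · · ·
· ♙ ♙ ♙ ♙ ♙ ♙ ♙
♖ ♘ ♗ ♕ ♔ ♗ ♘ ♖


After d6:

♜ ♞ ♝ ♛ ♚ ♝ ♞ ♜
♟ ♟ ♟ · ♟ ♟ ♟ ♟
· · · ♟ · · · ·
· · · · · · · ·
♙ · · · · · · ·
· · · · · · · ·
· ♙ ♙ ♙ ♙ ♙ ♙ ♙
♖ ♘ ♗ ♕ ♔ ♗ ♘ ♖


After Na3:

♜ ♞ ♝ ♛ ♚ ♝ ♞ ♜
♟ ♟ ♟ · ♟ ♟ ♟ ♟
· · · ♟ · · · ·
· · · · · · · ·
♙ · · · · · · ·
♘ · · · · · · ·
· ♙ ♙ ♙ ♙ ♙ ♙ ♙
♖ · ♗ ♕ ♔ ♗ ♘ ♖


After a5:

♜ ♞ ♝ ♛ ♚ ♝ ♞ ♜
· ♟ ♟ · ♟ ♟ ♟ ♟
· · · ♟ · · · ·
♟ · · · · · · ·
♙ · · · · · · ·
♘ · · · · · · ·
· ♙ ♙ ♙ ♙ ♙ ♙ ♙
♖ · ♗ ♕ ♔ ♗ ♘ ♖


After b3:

♜ ♞ ♝ ♛ ♚ ♝ ♞ ♜
· ♟ ♟ · ♟ ♟ ♟ ♟
· · · ♟ · · · ·
♟ · · · · · · ·
♙ · · · · · · ·
♘ ♙ · · · · · ·
· · ♙ ♙ ♙ ♙ ♙ ♙
♖ · ♗ ♕ ♔ ♗ ♘ ♖


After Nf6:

♜ ♞ ♝ ♛ ♚ ♝ · ♜
· ♟ ♟ · ♟ ♟ ♟ ♟
· · · ♟ · ♞ · ·
♟ · · · · · · ·
♙ · · · · · · ·
♘ ♙ · · · · · ·
· · ♙ ♙ ♙ ♙ ♙ ♙
♖ · ♗ ♕ ♔ ♗ ♘ ♖


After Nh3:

♜ ♞ ♝ ♛ ♚ ♝ · ♜
· ♟ ♟ · ♟ ♟ ♟ ♟
· · · ♟ · ♞ · ·
♟ · · · · · · ·
♙ · · · · · · ·
♘ ♙ · · · · · ♘
· · ♙ ♙ ♙ ♙ ♙ ♙
♖ · ♗ ♕ ♔ ♗ · ♖



  a b c d e f g h
  ─────────────────
8│♜ ♞ ♝ ♛ ♚ ♝ · ♜│8
7│· ♟ ♟ · ♟ ♟ ♟ ♟│7
6│· · · ♟ · ♞ · ·│6
5│♟ · · · · · · ·│5
4│♙ · · · · · · ·│4
3│♘ ♙ · · · · · ♘│3
2│· · ♙ ♙ ♙ ♙ ♙ ♙│2
1│♖ · ♗ ♕ ♔ ♗ · ♖│1
  ─────────────────
  a b c d e f g h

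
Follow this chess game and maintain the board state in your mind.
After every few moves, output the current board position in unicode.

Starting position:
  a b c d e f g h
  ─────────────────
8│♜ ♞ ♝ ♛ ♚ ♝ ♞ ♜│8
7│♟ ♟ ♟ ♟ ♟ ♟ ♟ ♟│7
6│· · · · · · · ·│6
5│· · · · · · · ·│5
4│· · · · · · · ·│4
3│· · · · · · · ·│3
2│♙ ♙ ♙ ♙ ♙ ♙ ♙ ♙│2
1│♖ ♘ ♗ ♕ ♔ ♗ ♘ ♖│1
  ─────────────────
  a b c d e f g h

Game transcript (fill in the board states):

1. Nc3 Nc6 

  a b c d e f g h
  ─────────────────
8│♜ · ♝ ♛ ♚ ♝ ♞ ♜│8
7│♟ ♟ ♟ ♟ ♟ ♟ ♟ ♟│7
6│· · ♞ · · · · ·│6
5│· · · · · · · ·│5
4│· · · · · · · ·│4
3│· · ♘ · · · · ·│3
2│♙ ♙ ♙ ♙ ♙ ♙ ♙ ♙│2
1│♖ · ♗ ♕ ♔ ♗ ♘ ♖│1
  ─────────────────
  a b c d e f g h

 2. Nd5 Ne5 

  a b c d e f g h
  ─────────────────
8│♜ · ♝ ♛ ♚ ♝ ♞ ♜│8
7│♟ ♟ ♟ ♟ ♟ ♟ ♟ ♟│7
6│· · · · · · · ·│6
5│· · · ♘ ♞ · · ·│5
4│· · · · · · · ·│4
3│· · · · · · · ·│3
2│♙ ♙ ♙ ♙ ♙ ♙ ♙ ♙│2
1│♖ · ♗ ♕ ♔ ♗ ♘ ♖│1
  ─────────────────
  a b c d e f g h

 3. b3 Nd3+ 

  a b c d e f g h
  ─────────────────
8│♜ · ♝ ♛ ♚ ♝ ♞ ♜│8
7│♟ ♟ ♟ ♟ ♟ ♟ ♟ ♟│7
6│· · · · · · · ·│6
5│· · · ♘ · · · ·│5
4│· · · · · · · ·│4
3│· ♙ · ♞ · · · ·│3
2│♙ · ♙ ♙ ♙ ♙ ♙ ♙│2
1│♖ · ♗ ♕ ♔ ♗ ♘ ♖│1
  ─────────────────
  a b c d e f g h



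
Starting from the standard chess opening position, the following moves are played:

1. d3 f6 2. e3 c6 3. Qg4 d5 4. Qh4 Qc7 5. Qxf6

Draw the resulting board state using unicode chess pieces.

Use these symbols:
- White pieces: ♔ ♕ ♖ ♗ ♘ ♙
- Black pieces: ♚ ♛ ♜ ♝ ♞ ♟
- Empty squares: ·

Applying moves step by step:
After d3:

♜ ♞ ♝ ♛ ♚ ♝ ♞ ♜
♟ ♟ ♟ ♟ ♟ ♟ ♟ ♟
· · · · · · · ·
· · · · · · · ·
· · · · · · · ·
· · · ♙ · · · ·
♙ ♙ ♙ · ♙ ♙ ♙ ♙
♖ ♘ ♗ ♕ ♔ ♗ ♘ ♖


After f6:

♜ ♞ ♝ ♛ ♚ ♝ ♞ ♜
♟ ♟ ♟ ♟ ♟ · ♟ ♟
· · · · · ♟ · ·
· · · · · · · ·
· · · · · · · ·
· · · ♙ · · · ·
♙ ♙ ♙ · ♙ ♙ ♙ ♙
♖ ♘ ♗ ♕ ♔ ♗ ♘ ♖


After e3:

♜ ♞ ♝ ♛ ♚ ♝ ♞ ♜
♟ ♟ ♟ ♟ ♟ · ♟ ♟
· · · · · ♟ · ·
· · · · · · · ·
· · · · · · · ·
· · · ♙ ♙ · · ·
♙ ♙ ♙ · · ♙ ♙ ♙
♖ ♘ ♗ ♕ ♔ ♗ ♘ ♖


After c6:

♜ ♞ ♝ ♛ ♚ ♝ ♞ ♜
♟ ♟ · ♟ ♟ · ♟ ♟
· · ♟ · · ♟ · ·
· · · · · · · ·
· · · · · · · ·
· · · ♙ ♙ · · ·
♙ ♙ ♙ · · ♙ ♙ ♙
♖ ♘ ♗ ♕ ♔ ♗ ♘ ♖


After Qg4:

♜ ♞ ♝ ♛ ♚ ♝ ♞ ♜
♟ ♟ · ♟ ♟ · ♟ ♟
· · ♟ · · ♟ · ·
· · · · · · · ·
· · · · · · ♕ ·
· · · ♙ ♙ · · ·
♙ ♙ ♙ · · ♙ ♙ ♙
♖ ♘ ♗ · ♔ ♗ ♘ ♖


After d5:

♜ ♞ ♝ ♛ ♚ ♝ ♞ ♜
♟ ♟ · · ♟ · ♟ ♟
· · ♟ · · ♟ · ·
· · · ♟ · · · ·
· · · · · · ♕ ·
· · · ♙ ♙ · · ·
♙ ♙ ♙ · · ♙ ♙ ♙
♖ ♘ ♗ · ♔ ♗ ♘ ♖


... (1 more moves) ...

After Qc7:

♜ ♞ ♝ · ♚ ♝ ♞ ♜
♟ ♟ ♛ · ♟ · ♟ ♟
· · ♟ · · ♟ · ·
· · · ♟ · · · ·
· · · · · · · ♕
· · · ♙ ♙ · · ·
♙ ♙ ♙ · · ♙ ♙ ♙
♖ ♘ ♗ · ♔ ♗ ♘ ♖


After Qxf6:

♜ ♞ ♝ · ♚ ♝ ♞ ♜
♟ ♟ ♛ · ♟ · ♟ ♟
· · ♟ · · ♕ · ·
· · · ♟ · · · ·
· · · · · · · ·
· · · ♙ ♙ · · ·
♙ ♙ ♙ · · ♙ ♙ ♙
♖ ♘ ♗ · ♔ ♗ ♘ ♖



  a b c d e f g h
  ─────────────────
8│♜ ♞ ♝ · ♚ ♝ ♞ ♜│8
7│♟ ♟ ♛ · ♟ · ♟ ♟│7
6│· · ♟ · · ♕ · ·│6
5│· · · ♟ · · · ·│5
4│· · · · · · · ·│4
3│· · · ♙ ♙ · · ·│3
2│♙ ♙ ♙ · · ♙ ♙ ♙│2
1│♖ ♘ ♗ · ♔ ♗ ♘ ♖│1
  ─────────────────
  a b c d e f g h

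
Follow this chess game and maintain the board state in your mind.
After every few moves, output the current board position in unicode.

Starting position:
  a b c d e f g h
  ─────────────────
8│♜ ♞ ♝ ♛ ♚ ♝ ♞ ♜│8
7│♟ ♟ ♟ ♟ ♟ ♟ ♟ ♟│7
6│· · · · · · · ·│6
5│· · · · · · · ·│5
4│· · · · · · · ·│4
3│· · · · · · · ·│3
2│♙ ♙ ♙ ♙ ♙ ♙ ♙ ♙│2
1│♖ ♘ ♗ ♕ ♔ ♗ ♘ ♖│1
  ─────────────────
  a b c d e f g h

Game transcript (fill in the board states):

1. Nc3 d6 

  a b c d e f g h
  ─────────────────
8│♜ ♞ ♝ ♛ ♚ ♝ ♞ ♜│8
7│♟ ♟ ♟ · ♟ ♟ ♟ ♟│7
6│· · · ♟ · · · ·│6
5│· · · · · · · ·│5
4│· · · · · · · ·│4
3│· · ♘ · · · · ·│3
2│♙ ♙ ♙ ♙ ♙ ♙ ♙ ♙│2
1│♖ · ♗ ♕ ♔ ♗ ♘ ♖│1
  ─────────────────
  a b c d e f g h

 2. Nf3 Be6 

  a b c d e f g h
  ─────────────────
8│♜ ♞ · ♛ ♚ ♝ ♞ ♜│8
7│♟ ♟ ♟ · ♟ ♟ ♟ ♟│7
6│· · · ♟ ♝ · · ·│6
5│· · · · · · · ·│5
4│· · · · · · · ·│4
3│· · ♘ · · ♘ · ·│3
2│♙ ♙ ♙ ♙ ♙ ♙ ♙ ♙│2
1│♖ · ♗ ♕ ♔ ♗ · ♖│1
  ─────────────────
  a b c d e f g h

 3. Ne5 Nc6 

  a b c d e f g h
  ─────────────────
8│♜ · · ♛ ♚ ♝ ♞ ♜│8
7│♟ ♟ ♟ · ♟ ♟ ♟ ♟│7
6│· · ♞ ♟ ♝ · · ·│6
5│· · · · ♘ · · ·│5
4│· · · · · · · ·│4
3│· · ♘ · · · · ·│3
2│♙ ♙ ♙ ♙ ♙ ♙ ♙ ♙│2
1│♖ · ♗ ♕ ♔ ♗ · ♖│1
  ─────────────────
  a b c d e f g h



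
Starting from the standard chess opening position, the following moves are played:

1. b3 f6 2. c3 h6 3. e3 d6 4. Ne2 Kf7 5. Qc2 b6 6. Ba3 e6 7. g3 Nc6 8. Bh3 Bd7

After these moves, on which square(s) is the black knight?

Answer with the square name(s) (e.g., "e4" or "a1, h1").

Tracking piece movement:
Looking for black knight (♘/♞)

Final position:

  a b c d e f g h
  ─────────────────
8│♜ · · ♛ · ♝ ♞ ♜│8
7│♟ · ♟ ♝ · ♚ ♟ ·│7
6│· ♟ ♞ ♟ ♟ ♟ · ♟│6
5│· · · · · · · ·│5
4│· · · · · · · ·│4
3│♗ ♙ ♙ · ♙ · ♙ ♗│3
2│♙ · ♕ ♙ ♘ ♙ · ♙│2
1│♖ ♘ · · ♔ · · ♖│1
  ─────────────────
  a b c d e f g h


c6, g8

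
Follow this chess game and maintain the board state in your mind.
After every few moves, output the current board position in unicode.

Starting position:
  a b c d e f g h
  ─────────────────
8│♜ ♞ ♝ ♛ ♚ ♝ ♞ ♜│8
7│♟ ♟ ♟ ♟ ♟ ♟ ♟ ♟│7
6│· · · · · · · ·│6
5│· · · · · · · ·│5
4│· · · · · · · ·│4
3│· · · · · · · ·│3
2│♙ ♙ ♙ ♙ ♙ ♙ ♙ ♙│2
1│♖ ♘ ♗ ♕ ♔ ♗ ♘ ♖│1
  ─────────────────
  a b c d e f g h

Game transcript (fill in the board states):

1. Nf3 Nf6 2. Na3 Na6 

  a b c d e f g h
  ─────────────────
8│♜ · ♝ ♛ ♚ ♝ · ♜│8
7│♟ ♟ ♟ ♟ ♟ ♟ ♟ ♟│7
6│♞ · · · · ♞ · ·│6
5│· · · · · · · ·│5
4│· · · · · · · ·│4
3│♘ · · · · ♘ · ·│3
2│♙ ♙ ♙ ♙ ♙ ♙ ♙ ♙│2
1│♖ · ♗ ♕ ♔ ♗ · ♖│1
  ─────────────────
  a b c d e f g h

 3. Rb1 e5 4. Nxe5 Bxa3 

  a b c d e f g h
  ─────────────────
8│♜ · ♝ ♛ ♚ · · ♜│8
7│♟ ♟ ♟ ♟ · ♟ ♟ ♟│7
6│♞ · · · · ♞ · ·│6
5│· · · · ♘ · · ·│5
4│· · · · · · · ·│4
3│♝ · · · · · · ·│3
2│♙ ♙ ♙ ♙ ♙ ♙ ♙ ♙│2
1│· ♖ ♗ ♕ ♔ ♗ · ♖│1
  ─────────────────
  a b c d e f g h

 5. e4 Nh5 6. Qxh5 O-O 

  a b c d e f g h
  ─────────────────
8│♜ · ♝ ♛ · ♜ ♚ ·│8
7│♟ ♟ ♟ ♟ · ♟ ♟ ♟│7
6│♞ · · · · · · ·│6
5│· · · · ♘ · · ♕│5
4│· · · · ♙ · · ·│4
3│♝ · · · · · · ·│3
2│♙ ♙ ♙ ♙ · ♙ ♙ ♙│2
1│· ♖ ♗ · ♔ ♗ · ♖│1
  ─────────────────
  a b c d e f g h

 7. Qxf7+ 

  a b c d e f g h
  ─────────────────
8│♜ · ♝ ♛ · ♜ ♚ ·│8
7│♟ ♟ ♟ ♟ · ♕ ♟ ♟│7
6│♞ · · · · · · ·│6
5│· · · · ♘ · · ·│5
4│· · · · ♙ · · ·│4
3│♝ · · · · · · ·│3
2│♙ ♙ ♙ ♙ · ♙ ♙ ♙│2
1│· ♖ ♗ · ♔ ♗ · ♖│1
  ─────────────────
  a b c d e f g h


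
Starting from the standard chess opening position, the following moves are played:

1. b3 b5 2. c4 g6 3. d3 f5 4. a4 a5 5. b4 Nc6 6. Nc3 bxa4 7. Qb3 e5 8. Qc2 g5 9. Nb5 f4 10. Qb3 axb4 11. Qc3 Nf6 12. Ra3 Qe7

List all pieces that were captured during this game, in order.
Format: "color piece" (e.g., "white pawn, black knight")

Tracking captures:
  bxa4: captured white pawn
  axb4: captured white pawn

white pawn, white pawn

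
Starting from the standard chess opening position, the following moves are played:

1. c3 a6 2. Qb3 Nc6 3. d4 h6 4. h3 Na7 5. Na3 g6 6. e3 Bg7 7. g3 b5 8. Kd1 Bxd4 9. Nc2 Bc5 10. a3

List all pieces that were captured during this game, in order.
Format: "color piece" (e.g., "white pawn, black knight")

Tracking captures:
  Bxd4: captured white pawn

white pawn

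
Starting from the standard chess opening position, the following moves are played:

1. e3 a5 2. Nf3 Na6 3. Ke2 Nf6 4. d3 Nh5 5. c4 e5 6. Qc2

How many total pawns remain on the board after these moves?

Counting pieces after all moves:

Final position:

  a b c d e f g h
  ─────────────────
8│♜ · ♝ ♛ ♚ ♝ · ♜│8
7│· ♟ ♟ ♟ · ♟ ♟ ♟│7
6│♞ · · · · · · ·│6
5│♟ · · · ♟ · · ♞│5
4│· · ♙ · · · · ·│4
3│· · · ♙ ♙ ♘ · ·│3
2│♙ ♙ ♕ · ♔ ♙ ♙ ♙│2
1│♖ ♘ ♗ · · ♗ · ♖│1
  ─────────────────
  a b c d e f g h


16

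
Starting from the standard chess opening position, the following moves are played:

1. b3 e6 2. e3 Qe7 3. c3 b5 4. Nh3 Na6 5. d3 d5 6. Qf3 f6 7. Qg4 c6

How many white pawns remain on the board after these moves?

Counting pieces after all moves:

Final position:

  a b c d e f g h
  ─────────────────
8│♜ · ♝ · ♚ ♝ ♞ ♜│8
7│♟ · · · ♛ · ♟ ♟│7
6│♞ · ♟ · ♟ ♟ · ·│6
5│· ♟ · ♟ · · · ·│5
4│· · · · · · ♕ ·│4
3│· ♙ ♙ ♙ ♙ · · ♘│3
2│♙ · · · · ♙ ♙ ♙│2
1│♖ ♘ ♗ · ♔ ♗ · ♖│1
  ─────────────────
  a b c d e f g h


8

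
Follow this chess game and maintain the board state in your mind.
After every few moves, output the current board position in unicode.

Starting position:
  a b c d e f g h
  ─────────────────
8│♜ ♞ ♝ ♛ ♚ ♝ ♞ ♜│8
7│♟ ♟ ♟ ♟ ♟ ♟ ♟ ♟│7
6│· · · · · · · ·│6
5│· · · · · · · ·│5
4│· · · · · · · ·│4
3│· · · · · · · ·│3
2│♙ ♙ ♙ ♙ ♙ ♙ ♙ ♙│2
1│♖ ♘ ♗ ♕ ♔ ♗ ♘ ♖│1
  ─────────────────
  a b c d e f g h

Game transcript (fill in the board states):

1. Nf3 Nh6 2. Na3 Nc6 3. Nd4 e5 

  a b c d e f g h
  ─────────────────
8│♜ · ♝ ♛ ♚ ♝ · ♜│8
7│♟ ♟ ♟ ♟ · ♟ ♟ ♟│7
6│· · ♞ · · · · ♞│6
5│· · · · ♟ · · ·│5
4│· · · ♘ · · · ·│4
3│♘ · · · · · · ·│3
2│♙ ♙ ♙ ♙ ♙ ♙ ♙ ♙│2
1│♖ · ♗ ♕ ♔ ♗ · ♖│1
  ─────────────────
  a b c d e f g h

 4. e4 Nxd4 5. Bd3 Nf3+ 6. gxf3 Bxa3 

  a b c d e f g h
  ─────────────────
8│♜ · ♝ ♛ ♚ · · ♜│8
7│♟ ♟ ♟ ♟ · ♟ ♟ ♟│7
6│· · · · · · · ♞│6
5│· · · · ♟ · · ·│5
4│· · · · ♙ · · ·│4
3│♝ · · ♗ · ♙ · ·│3
2│♙ ♙ ♙ ♙ · ♙ · ♙│2
1│♖ · ♗ ♕ ♔ · · ♖│1
  ─────────────────
  a b c d e f g h

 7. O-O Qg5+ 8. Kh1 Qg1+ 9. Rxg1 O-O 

  a b c d e f g h
  ─────────────────
8│♜ · ♝ · · ♜ ♚ ·│8
7│♟ ♟ ♟ ♟ · ♟ ♟ ♟│7
6│· · · · · · · ♞│6
5│· · · · ♟ · · ·│5
4│· · · · ♙ · · ·│4
3│♝ · · ♗ · ♙ · ·│3
2│♙ ♙ ♙ ♙ · ♙ · ♙│2
1│♖ · ♗ ♕ · · ♖ ♔│1
  ─────────────────
  a b c d e f g h

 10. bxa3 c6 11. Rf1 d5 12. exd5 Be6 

  a b c d e f g h
  ─────────────────
8│♜ · · · · ♜ ♚ ·│8
7│♟ ♟ · · · ♟ ♟ ♟│7
6│· · ♟ · ♝ · · ♞│6
5│· · · ♙ ♟ · · ·│5
4│· · · · · · · ·│4
3│♙ · · ♗ · ♙ · ·│3
2│♙ · ♙ ♙ · ♙ · ♙│2
1│♖ · ♗ ♕ · ♖ · ♔│1
  ─────────────────
  a b c d e f g h

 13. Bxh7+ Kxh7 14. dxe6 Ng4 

  a b c d e f g h
  ─────────────────
8│♜ · · · · ♜ · ·│8
7│♟ ♟ · · · ♟ ♟ ♚│7
6│· · ♟ · ♙ · · ·│6
5│· · · · ♟ · · ·│5
4│· · · · · · ♞ ·│4
3│♙ · · · · ♙ · ·│3
2│♙ · ♙ ♙ · ♙ · ♙│2
1│♖ · ♗ ♕ · ♖ · ♔│1
  ─────────────────
  a b c d e f g h


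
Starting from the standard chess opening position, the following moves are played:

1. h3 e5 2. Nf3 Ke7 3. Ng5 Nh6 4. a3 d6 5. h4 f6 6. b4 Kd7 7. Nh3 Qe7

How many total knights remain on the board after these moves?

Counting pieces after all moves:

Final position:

  a b c d e f g h
  ─────────────────
8│♜ ♞ ♝ · · ♝ · ♜│8
7│♟ ♟ ♟ ♚ ♛ · ♟ ♟│7
6│· · · ♟ · ♟ · ♞│6
5│· · · · ♟ · · ·│5
4│· ♙ · · · · · ♙│4
3│♙ · · · · · · ♘│3
2│· · ♙ ♙ ♙ ♙ ♙ ·│2
1│♖ ♘ ♗ ♕ ♔ ♗ · ♖│1
  ─────────────────
  a b c d e f g h


4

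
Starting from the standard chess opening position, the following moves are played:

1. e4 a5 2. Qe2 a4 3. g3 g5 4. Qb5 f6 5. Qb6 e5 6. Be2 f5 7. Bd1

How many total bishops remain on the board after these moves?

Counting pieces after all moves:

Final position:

  a b c d e f g h
  ─────────────────
8│♜ ♞ ♝ ♛ ♚ ♝ ♞ ♜│8
7│· ♟ ♟ ♟ · · · ♟│7
6│· ♕ · · · · · ·│6
5│· · · · ♟ ♟ ♟ ·│5
4│♟ · · · ♙ · · ·│4
3│· · · · · · ♙ ·│3
2│♙ ♙ ♙ ♙ · ♙ · ♙│2
1│♖ ♘ ♗ ♗ ♔ · ♘ ♖│1
  ─────────────────
  a b c d e f g h


4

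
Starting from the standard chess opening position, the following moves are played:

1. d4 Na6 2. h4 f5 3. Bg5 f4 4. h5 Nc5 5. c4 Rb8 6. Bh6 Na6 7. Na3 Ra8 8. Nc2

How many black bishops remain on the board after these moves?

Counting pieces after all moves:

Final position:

  a b c d e f g h
  ─────────────────
8│♜ · ♝ ♛ ♚ ♝ ♞ ♜│8
7│♟ ♟ ♟ ♟ ♟ · ♟ ♟│7
6│♞ · · · · · · ♗│6
5│· · · · · · · ♙│5
4│· · ♙ ♙ · ♟ · ·│4
3│· · · · · · · ·│3
2│♙ ♙ ♘ · ♙ ♙ ♙ ·│2
1│♖ · · ♕ ♔ ♗ ♘ ♖│1
  ─────────────────
  a b c d e f g h


2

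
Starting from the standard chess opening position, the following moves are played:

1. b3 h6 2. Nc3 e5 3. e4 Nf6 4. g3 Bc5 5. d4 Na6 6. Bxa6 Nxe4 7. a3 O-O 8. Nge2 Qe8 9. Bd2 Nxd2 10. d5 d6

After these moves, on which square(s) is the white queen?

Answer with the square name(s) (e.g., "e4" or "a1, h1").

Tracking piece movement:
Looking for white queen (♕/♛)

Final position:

  a b c d e f g h
  ─────────────────
8│♜ · ♝ · ♛ ♜ ♚ ·│8
7│♟ ♟ ♟ · · ♟ ♟ ·│7
6│♗ · · ♟ · · · ♟│6
5│· · ♝ ♙ ♟ · · ·│5
4│· · · · · · · ·│4
3│♙ ♙ ♘ · · · ♙ ·│3
2│· · ♙ ♞ ♘ ♙ · ♙│2
1│♖ · · ♕ ♔ · · ♖│1
  ─────────────────
  a b c d e f g h


d1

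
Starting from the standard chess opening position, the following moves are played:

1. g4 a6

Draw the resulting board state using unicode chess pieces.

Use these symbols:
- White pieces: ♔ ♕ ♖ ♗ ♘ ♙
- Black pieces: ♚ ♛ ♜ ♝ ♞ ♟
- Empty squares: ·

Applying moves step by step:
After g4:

♜ ♞ ♝ ♛ ♚ ♝ ♞ ♜
♟ ♟ ♟ ♟ ♟ ♟ ♟ ♟
· · · · · · · ·
· · · · · · · ·
· · · · · · ♙ ·
· · · · · · · ·
♙ ♙ ♙ ♙ ♙ ♙ · ♙
♖ ♘ ♗ ♕ ♔ ♗ ♘ ♖


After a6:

♜ ♞ ♝ ♛ ♚ ♝ ♞ ♜
· ♟ ♟ ♟ ♟ ♟ ♟ ♟
♟ · · · · · · ·
· · · · · · · ·
· · · · · · ♙ ·
· · · · · · · ·
♙ ♙ ♙ ♙ ♙ ♙ · ♙
♖ ♘ ♗ ♕ ♔ ♗ ♘ ♖



  a b c d e f g h
  ─────────────────
8│♜ ♞ ♝ ♛ ♚ ♝ ♞ ♜│8
7│· ♟ ♟ ♟ ♟ ♟ ♟ ♟│7
6│♟ · · · · · · ·│6
5│· · · · · · · ·│5
4│· · · · · · ♙ ·│4
3│· · · · · · · ·│3
2│♙ ♙ ♙ ♙ ♙ ♙ · ♙│2
1│♖ ♘ ♗ ♕ ♔ ♗ ♘ ♖│1
  ─────────────────
  a b c d e f g h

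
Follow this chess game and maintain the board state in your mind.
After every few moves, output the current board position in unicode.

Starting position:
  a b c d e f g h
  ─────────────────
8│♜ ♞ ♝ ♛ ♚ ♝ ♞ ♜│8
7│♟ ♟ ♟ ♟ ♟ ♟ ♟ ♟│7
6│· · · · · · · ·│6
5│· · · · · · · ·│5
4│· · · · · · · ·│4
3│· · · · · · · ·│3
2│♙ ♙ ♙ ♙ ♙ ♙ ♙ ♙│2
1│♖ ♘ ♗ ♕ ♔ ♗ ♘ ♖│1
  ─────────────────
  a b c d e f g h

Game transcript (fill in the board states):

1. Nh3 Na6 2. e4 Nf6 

  a b c d e f g h
  ─────────────────
8│♜ · ♝ ♛ ♚ ♝ · ♜│8
7│♟ ♟ ♟ ♟ ♟ ♟ ♟ ♟│7
6│♞ · · · · ♞ · ·│6
5│· · · · · · · ·│5
4│· · · · ♙ · · ·│4
3│· · · · · · · ♘│3
2│♙ ♙ ♙ ♙ · ♙ ♙ ♙│2
1│♖ ♘ ♗ ♕ ♔ ♗ · ♖│1
  ─────────────────
  a b c d e f g h

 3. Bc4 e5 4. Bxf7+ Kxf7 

  a b c d e f g h
  ─────────────────
8│♜ · ♝ ♛ · ♝ · ♜│8
7│♟ ♟ ♟ ♟ · ♚ ♟ ♟│7
6│♞ · · · · ♞ · ·│6
5│· · · · ♟ · · ·│5
4│· · · · ♙ · · ·│4
3│· · · · · · · ♘│3
2│♙ ♙ ♙ ♙ · ♙ ♙ ♙│2
1│♖ ♘ ♗ ♕ ♔ · · ♖│1
  ─────────────────
  a b c d e f g h

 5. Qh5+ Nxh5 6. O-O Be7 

  a b c d e f g h
  ─────────────────
8│♜ · ♝ ♛ · · · ♜│8
7│♟ ♟ ♟ ♟ ♝ ♚ ♟ ♟│7
6│♞ · · · · · · ·│6
5│· · · · ♟ · · ♞│5
4│· · · · ♙ · · ·│4
3│· · · · · · · ♘│3
2│♙ ♙ ♙ ♙ · ♙ ♙ ♙│2
1│♖ ♘ ♗ · · ♖ ♔ ·│1
  ─────────────────
  a b c d e f g h

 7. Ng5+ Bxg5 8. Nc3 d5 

  a b c d e f g h
  ─────────────────
8│♜ · ♝ ♛ · · · ♜│8
7│♟ ♟ ♟ · · ♚ ♟ ♟│7
6│♞ · · · · · · ·│6
5│· · · ♟ ♟ · ♝ ♞│5
4│· · · · ♙ · · ·│4
3│· · ♘ · · · · ·│3
2│♙ ♙ ♙ ♙ · ♙ ♙ ♙│2
1│♖ · ♗ · · ♖ ♔ ·│1
  ─────────────────
  a b c d e f g h

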